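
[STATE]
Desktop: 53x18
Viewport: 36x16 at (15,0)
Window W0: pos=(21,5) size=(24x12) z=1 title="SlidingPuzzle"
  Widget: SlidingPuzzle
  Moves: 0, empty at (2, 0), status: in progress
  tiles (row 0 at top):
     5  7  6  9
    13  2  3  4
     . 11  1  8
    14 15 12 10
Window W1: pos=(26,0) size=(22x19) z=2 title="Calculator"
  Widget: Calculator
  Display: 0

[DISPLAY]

           ┏━━━━━━━━━━━━━━━━━━━━┓   
           ┃ Calculator         ┃   
           ┠────────────────────┨   
           ┃                   0┃   
           ┃┌───┬───┬───┬───┐   ┃   
      ┏━━━━┃│ 7 │ 8 │ 9 │ ÷ │   ┃   
      ┃ Sli┃├───┼───┼───┼───┤   ┃   
      ┠────┃│ 4 │ 5 │ 6 │ × │   ┃   
      ┃┌───┃├───┼───┼───┼───┤   ┃   
      ┃│  5┃│ 1 │ 2 │ 3 │ - │   ┃   
      ┃├───┃├───┼───┼───┼───┤   ┃   
      ┃│ 13┃│ 0 │ . │ = │ + │   ┃   
      ┃├───┃├───┼───┼───┼───┤   ┃   
      ┃│   ┃│ C │ MC│ MR│ M+│   ┃   
      ┃├───┃└───┴───┴───┴───┘   ┃   
      ┃│ 14┃                    ┃   


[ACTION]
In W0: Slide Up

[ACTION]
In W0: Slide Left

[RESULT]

           ┏━━━━━━━━━━━━━━━━━━━━┓   
           ┃ Calculator         ┃   
           ┠────────────────────┨   
           ┃                   0┃   
           ┃┌───┬───┬───┬───┐   ┃   
      ┏━━━━┃│ 7 │ 8 │ 9 │ ÷ │   ┃   
      ┃ Sli┃├───┼───┼───┼───┤   ┃   
      ┠────┃│ 4 │ 5 │ 6 │ × │   ┃   
      ┃┌───┃├───┼───┼───┼───┤   ┃   
      ┃│  5┃│ 1 │ 2 │ 3 │ - │   ┃   
      ┃├───┃├───┼───┼───┼───┤   ┃   
      ┃│ 13┃│ 0 │ . │ = │ + │   ┃   
      ┃├───┃├───┼───┼───┼───┤   ┃   
      ┃│ 14┃│ C │ MC│ MR│ M+│   ┃   
      ┃├───┃└───┴───┴───┴───┘   ┃   
      ┃│ 15┃                    ┃   


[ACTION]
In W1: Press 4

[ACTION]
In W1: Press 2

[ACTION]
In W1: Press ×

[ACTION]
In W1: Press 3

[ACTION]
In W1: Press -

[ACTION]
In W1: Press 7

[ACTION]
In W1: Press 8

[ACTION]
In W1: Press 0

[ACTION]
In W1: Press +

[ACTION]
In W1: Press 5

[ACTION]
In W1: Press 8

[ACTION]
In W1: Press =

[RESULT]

           ┏━━━━━━━━━━━━━━━━━━━━┓   
           ┃ Calculator         ┃   
           ┠────────────────────┨   
           ┃                -596┃   
           ┃┌───┬───┬───┬───┐   ┃   
      ┏━━━━┃│ 7 │ 8 │ 9 │ ÷ │   ┃   
      ┃ Sli┃├───┼───┼───┼───┤   ┃   
      ┠────┃│ 4 │ 5 │ 6 │ × │   ┃   
      ┃┌───┃├───┼───┼───┼───┤   ┃   
      ┃│  5┃│ 1 │ 2 │ 3 │ - │   ┃   
      ┃├───┃├───┼───┼───┼───┤   ┃   
      ┃│ 13┃│ 0 │ . │ = │ + │   ┃   
      ┃├───┃├───┼───┼───┼───┤   ┃   
      ┃│ 14┃│ C │ MC│ MR│ M+│   ┃   
      ┃├───┃└───┴───┴───┴───┘   ┃   
      ┃│ 15┃                    ┃   


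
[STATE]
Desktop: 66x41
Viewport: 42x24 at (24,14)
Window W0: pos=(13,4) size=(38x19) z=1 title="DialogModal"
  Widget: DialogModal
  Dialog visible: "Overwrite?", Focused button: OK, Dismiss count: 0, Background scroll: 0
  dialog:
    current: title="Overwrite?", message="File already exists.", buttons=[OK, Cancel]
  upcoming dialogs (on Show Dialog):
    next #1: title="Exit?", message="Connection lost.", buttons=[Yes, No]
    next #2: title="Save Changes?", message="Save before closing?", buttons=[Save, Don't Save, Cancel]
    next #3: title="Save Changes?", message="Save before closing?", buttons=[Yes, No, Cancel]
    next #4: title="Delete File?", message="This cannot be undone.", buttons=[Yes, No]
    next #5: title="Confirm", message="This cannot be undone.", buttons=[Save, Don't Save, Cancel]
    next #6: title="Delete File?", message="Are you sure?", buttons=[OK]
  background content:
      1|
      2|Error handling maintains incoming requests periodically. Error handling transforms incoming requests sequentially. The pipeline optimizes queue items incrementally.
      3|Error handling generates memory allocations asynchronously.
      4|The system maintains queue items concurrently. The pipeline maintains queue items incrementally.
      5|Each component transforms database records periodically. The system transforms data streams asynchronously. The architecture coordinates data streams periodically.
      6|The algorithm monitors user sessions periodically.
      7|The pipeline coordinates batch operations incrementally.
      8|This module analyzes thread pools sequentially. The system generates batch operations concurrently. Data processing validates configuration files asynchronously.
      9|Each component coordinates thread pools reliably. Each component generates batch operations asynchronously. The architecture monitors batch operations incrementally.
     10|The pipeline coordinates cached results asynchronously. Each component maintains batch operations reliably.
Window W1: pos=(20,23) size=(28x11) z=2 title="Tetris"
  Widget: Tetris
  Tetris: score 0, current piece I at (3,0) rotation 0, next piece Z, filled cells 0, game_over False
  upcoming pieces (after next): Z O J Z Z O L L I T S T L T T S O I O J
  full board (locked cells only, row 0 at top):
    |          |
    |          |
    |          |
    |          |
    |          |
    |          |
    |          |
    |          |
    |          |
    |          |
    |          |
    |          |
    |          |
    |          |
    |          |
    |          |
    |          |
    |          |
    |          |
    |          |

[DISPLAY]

le already exists. │ols se┃               
 [OK]  Cancel      │ead po┃               
───────────────────┘d resu┃               
                          ┃               
                          ┃               
                          ┃               
                          ┃               
                          ┃               
━━━━━━━━━━━━━━━━━━━━━━━━━━┛               
━━━━━━━━━━━━━━━━━━━━━━━┓                  
tris                   ┃                  
───────────────────────┨                  
       │Next:          ┃                  
       │▓▓             ┃                  
       │ ▓▓            ┃                  
       │               ┃                  
       │               ┃                  
       │               ┃                  
       │Score:         ┃                  
━━━━━━━━━━━━━━━━━━━━━━━┛                  
                                          
                                          
                                          
                                          


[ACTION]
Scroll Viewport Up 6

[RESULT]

ling maintains incoming re┃               
ling generates memory allo┃               
 maintains queue items con┃               
nent transforms database r┃               
───────────────────┐ssions┃               
   Overwrite?      │ opera┃               
le already exists. │ols se┃               
 [OK]  Cancel      │ead po┃               
───────────────────┘d resu┃               
                          ┃               
                          ┃               
                          ┃               
                          ┃               
                          ┃               
━━━━━━━━━━━━━━━━━━━━━━━━━━┛               
━━━━━━━━━━━━━━━━━━━━━━━┓                  
tris                   ┃                  
───────────────────────┨                  
       │Next:          ┃                  
       │▓▓             ┃                  
       │ ▓▓            ┃                  
       │               ┃                  
       │               ┃                  
       │               ┃                  


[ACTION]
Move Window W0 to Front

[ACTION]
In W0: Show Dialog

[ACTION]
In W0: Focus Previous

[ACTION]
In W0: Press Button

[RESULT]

ling maintains incoming re┃               
ling generates memory allo┃               
 maintains queue items con┃               
nent transforms database r┃               
thm monitors user sessions┃               
ne coordinates batch opera┃               
e analyzes thread pools se┃               
nent coordinates thread po┃               
ne coordinates cached resu┃               
                          ┃               
                          ┃               
                          ┃               
                          ┃               
                          ┃               
━━━━━━━━━━━━━━━━━━━━━━━━━━┛               
━━━━━━━━━━━━━━━━━━━━━━━┓                  
tris                   ┃                  
───────────────────────┨                  
       │Next:          ┃                  
       │▓▓             ┃                  
       │ ▓▓            ┃                  
       │               ┃                  
       │               ┃                  
       │               ┃                  


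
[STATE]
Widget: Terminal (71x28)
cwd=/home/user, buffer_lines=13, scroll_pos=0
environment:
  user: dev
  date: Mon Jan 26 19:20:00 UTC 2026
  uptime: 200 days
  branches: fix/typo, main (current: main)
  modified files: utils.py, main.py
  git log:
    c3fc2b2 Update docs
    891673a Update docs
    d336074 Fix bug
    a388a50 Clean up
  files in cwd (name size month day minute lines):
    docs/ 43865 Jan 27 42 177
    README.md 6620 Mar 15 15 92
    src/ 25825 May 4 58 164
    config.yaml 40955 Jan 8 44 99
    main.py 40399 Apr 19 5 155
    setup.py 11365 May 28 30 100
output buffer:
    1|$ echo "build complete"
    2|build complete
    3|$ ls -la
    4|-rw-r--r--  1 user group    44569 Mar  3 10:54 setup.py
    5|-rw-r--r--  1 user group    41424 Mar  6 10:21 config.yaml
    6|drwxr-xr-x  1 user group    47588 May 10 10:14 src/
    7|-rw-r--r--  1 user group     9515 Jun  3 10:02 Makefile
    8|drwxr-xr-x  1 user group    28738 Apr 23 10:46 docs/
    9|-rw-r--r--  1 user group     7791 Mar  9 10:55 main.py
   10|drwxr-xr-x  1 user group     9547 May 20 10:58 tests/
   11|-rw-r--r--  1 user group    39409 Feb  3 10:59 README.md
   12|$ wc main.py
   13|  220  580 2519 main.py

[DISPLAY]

$ echo "build complete"                                                
build complete                                                         
$ ls -la                                                               
-rw-r--r--  1 user group    44569 Mar  3 10:54 setup.py                
-rw-r--r--  1 user group    41424 Mar  6 10:21 config.yaml             
drwxr-xr-x  1 user group    47588 May 10 10:14 src/                    
-rw-r--r--  1 user group     9515 Jun  3 10:02 Makefile                
drwxr-xr-x  1 user group    28738 Apr 23 10:46 docs/                   
-rw-r--r--  1 user group     7791 Mar  9 10:55 main.py                 
drwxr-xr-x  1 user group     9547 May 20 10:58 tests/                  
-rw-r--r--  1 user group    39409 Feb  3 10:59 README.md               
$ wc main.py                                                           
  220  580 2519 main.py                                                
$ █                                                                    
                                                                       
                                                                       
                                                                       
                                                                       
                                                                       
                                                                       
                                                                       
                                                                       
                                                                       
                                                                       
                                                                       
                                                                       
                                                                       
                                                                       


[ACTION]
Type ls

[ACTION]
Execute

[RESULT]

$ echo "build complete"                                                
build complete                                                         
$ ls -la                                                               
-rw-r--r--  1 user group    44569 Mar  3 10:54 setup.py                
-rw-r--r--  1 user group    41424 Mar  6 10:21 config.yaml             
drwxr-xr-x  1 user group    47588 May 10 10:14 src/                    
-rw-r--r--  1 user group     9515 Jun  3 10:02 Makefile                
drwxr-xr-x  1 user group    28738 Apr 23 10:46 docs/                   
-rw-r--r--  1 user group     7791 Mar  9 10:55 main.py                 
drwxr-xr-x  1 user group     9547 May 20 10:58 tests/                  
-rw-r--r--  1 user group    39409 Feb  3 10:59 README.md               
$ wc main.py                                                           
  220  580 2519 main.py                                                
$ ls                                                                   
docs/  README.md  src/  config.yaml  main.py  setup.py                 
$ █                                                                    
                                                                       
                                                                       
                                                                       
                                                                       
                                                                       
                                                                       
                                                                       
                                                                       
                                                                       
                                                                       
                                                                       
                                                                       


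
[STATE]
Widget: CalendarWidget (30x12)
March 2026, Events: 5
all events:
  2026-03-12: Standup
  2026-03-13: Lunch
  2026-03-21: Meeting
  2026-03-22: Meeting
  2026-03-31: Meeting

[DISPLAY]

          March 2026          
Mo Tu We Th Fr Sa Su          
                   1          
 2  3  4  5  6  7  8          
 9 10 11 12* 13* 14 15        
16 17 18 19 20 21* 22*        
23 24 25 26 27 28 29          
30 31*                        
                              
                              
                              
                              


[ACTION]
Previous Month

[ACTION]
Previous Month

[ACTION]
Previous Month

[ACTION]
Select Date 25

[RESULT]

        December 2025         
Mo Tu We Th Fr Sa Su          
 1  2  3  4  5  6  7          
 8  9 10 11 12 13 14          
15 16 17 18 19 20 21          
22 23 24 [25] 26 27 28        
29 30 31                      
                              
                              
                              
                              
                              


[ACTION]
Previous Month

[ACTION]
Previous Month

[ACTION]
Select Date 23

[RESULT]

         October 2025         
Mo Tu We Th Fr Sa Su          
       1  2  3  4  5          
 6  7  8  9 10 11 12          
13 14 15 16 17 18 19          
20 21 22 [23] 24 25 26        
27 28 29 30 31                
                              
                              
                              
                              
                              


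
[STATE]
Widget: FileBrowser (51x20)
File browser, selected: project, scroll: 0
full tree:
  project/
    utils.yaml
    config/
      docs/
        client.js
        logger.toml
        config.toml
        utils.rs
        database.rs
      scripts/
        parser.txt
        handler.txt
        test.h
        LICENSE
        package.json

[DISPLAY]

> [-] project/                                     
    utils.yaml                                     
    [+] config/                                    
                                                   
                                                   
                                                   
                                                   
                                                   
                                                   
                                                   
                                                   
                                                   
                                                   
                                                   
                                                   
                                                   
                                                   
                                                   
                                                   
                                                   


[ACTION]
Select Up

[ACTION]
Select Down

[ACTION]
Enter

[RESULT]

  [-] project/                                     
  > utils.yaml                                     
    [+] config/                                    
                                                   
                                                   
                                                   
                                                   
                                                   
                                                   
                                                   
                                                   
                                                   
                                                   
                                                   
                                                   
                                                   
                                                   
                                                   
                                                   
                                                   


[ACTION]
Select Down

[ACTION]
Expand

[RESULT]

  [-] project/                                     
    utils.yaml                                     
  > [-] config/                                    
      [+] docs/                                    
      [+] scripts/                                 
                                                   
                                                   
                                                   
                                                   
                                                   
                                                   
                                                   
                                                   
                                                   
                                                   
                                                   
                                                   
                                                   
                                                   
                                                   


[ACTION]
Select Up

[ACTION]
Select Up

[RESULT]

> [-] project/                                     
    utils.yaml                                     
    [-] config/                                    
      [+] docs/                                    
      [+] scripts/                                 
                                                   
                                                   
                                                   
                                                   
                                                   
                                                   
                                                   
                                                   
                                                   
                                                   
                                                   
                                                   
                                                   
                                                   
                                                   


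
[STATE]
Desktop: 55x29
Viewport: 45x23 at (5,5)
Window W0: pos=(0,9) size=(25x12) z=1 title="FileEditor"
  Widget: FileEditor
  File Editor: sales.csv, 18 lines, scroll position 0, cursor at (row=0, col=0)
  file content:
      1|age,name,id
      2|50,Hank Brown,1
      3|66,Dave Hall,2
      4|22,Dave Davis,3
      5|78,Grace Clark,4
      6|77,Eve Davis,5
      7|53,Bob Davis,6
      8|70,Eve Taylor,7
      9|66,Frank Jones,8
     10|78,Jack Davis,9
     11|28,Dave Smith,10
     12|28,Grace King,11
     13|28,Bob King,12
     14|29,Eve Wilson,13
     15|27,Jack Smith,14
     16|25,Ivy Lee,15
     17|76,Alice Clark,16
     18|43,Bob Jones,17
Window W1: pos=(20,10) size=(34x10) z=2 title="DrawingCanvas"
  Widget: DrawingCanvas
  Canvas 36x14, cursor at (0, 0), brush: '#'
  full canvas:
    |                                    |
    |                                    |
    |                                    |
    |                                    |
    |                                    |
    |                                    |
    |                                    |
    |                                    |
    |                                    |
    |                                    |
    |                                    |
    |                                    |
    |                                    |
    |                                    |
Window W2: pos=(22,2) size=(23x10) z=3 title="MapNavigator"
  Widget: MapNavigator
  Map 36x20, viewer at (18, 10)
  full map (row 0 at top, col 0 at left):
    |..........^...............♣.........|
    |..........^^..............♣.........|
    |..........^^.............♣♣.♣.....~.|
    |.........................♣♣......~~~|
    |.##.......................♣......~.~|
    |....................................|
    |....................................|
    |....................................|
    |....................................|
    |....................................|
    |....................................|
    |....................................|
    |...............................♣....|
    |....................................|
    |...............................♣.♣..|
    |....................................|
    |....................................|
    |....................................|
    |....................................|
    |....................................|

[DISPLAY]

                 ┃.....................┃     
                 ┃.....................┃     
                 ┃.....................┃     
                 ┃..........@..........┃     
━━━━━━━━━━━━━━━━━┃.....................┃     
eEditor        ┏━┃.....................┃━━━━━
───────────────┃ ┗━━━━━━━━━━━━━━━━━━━━━┛     
name,id        ┠─────────────────────────────
ank Brown,1    ┃+                            
ave Hall,2     ┃                             
ave Davis,3    ┃                             
race Clark,4   ┃                             
ve Davis,5     ┃                             
ob Davis,6     ┃                             
ve Taylor,7    ┗━━━━━━━━━━━━━━━━━━━━━━━━━━━━━
━━━━━━━━━━━━━━━━━━━┛                         
                                             
                                             
                                             
                                             
                                             
                                             
                                             


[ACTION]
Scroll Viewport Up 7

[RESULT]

                                             
                                             
                 ┏━━━━━━━━━━━━━━━━━━━━━┓     
                 ┃ MapNavigator        ┃     
                 ┠─────────────────────┨     
                 ┃.....................┃     
                 ┃.....................┃     
                 ┃.....................┃     
                 ┃..........@..........┃     
━━━━━━━━━━━━━━━━━┃.....................┃     
eEditor        ┏━┃.....................┃━━━━━
───────────────┃ ┗━━━━━━━━━━━━━━━━━━━━━┛     
name,id        ┠─────────────────────────────
ank Brown,1    ┃+                            
ave Hall,2     ┃                             
ave Davis,3    ┃                             
race Clark,4   ┃                             
ve Davis,5     ┃                             
ob Davis,6     ┃                             
ve Taylor,7    ┗━━━━━━━━━━━━━━━━━━━━━━━━━━━━━
━━━━━━━━━━━━━━━━━━━┛                         
                                             
                                             


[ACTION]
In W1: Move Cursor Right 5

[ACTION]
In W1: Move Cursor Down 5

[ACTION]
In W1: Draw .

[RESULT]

                                             
                                             
                 ┏━━━━━━━━━━━━━━━━━━━━━┓     
                 ┃ MapNavigator        ┃     
                 ┠─────────────────────┨     
                 ┃.....................┃     
                 ┃.....................┃     
                 ┃.....................┃     
                 ┃..........@..........┃     
━━━━━━━━━━━━━━━━━┃.....................┃     
eEditor        ┏━┃.....................┃━━━━━
───────────────┃ ┗━━━━━━━━━━━━━━━━━━━━━┛     
name,id        ┠─────────────────────────────
ank Brown,1    ┃                             
ave Hall,2     ┃                             
ave Davis,3    ┃                             
race Clark,4   ┃                             
ve Davis,5     ┃                             
ob Davis,6     ┃     .                       
ve Taylor,7    ┗━━━━━━━━━━━━━━━━━━━━━━━━━━━━━
━━━━━━━━━━━━━━━━━━━┛                         
                                             
                                             


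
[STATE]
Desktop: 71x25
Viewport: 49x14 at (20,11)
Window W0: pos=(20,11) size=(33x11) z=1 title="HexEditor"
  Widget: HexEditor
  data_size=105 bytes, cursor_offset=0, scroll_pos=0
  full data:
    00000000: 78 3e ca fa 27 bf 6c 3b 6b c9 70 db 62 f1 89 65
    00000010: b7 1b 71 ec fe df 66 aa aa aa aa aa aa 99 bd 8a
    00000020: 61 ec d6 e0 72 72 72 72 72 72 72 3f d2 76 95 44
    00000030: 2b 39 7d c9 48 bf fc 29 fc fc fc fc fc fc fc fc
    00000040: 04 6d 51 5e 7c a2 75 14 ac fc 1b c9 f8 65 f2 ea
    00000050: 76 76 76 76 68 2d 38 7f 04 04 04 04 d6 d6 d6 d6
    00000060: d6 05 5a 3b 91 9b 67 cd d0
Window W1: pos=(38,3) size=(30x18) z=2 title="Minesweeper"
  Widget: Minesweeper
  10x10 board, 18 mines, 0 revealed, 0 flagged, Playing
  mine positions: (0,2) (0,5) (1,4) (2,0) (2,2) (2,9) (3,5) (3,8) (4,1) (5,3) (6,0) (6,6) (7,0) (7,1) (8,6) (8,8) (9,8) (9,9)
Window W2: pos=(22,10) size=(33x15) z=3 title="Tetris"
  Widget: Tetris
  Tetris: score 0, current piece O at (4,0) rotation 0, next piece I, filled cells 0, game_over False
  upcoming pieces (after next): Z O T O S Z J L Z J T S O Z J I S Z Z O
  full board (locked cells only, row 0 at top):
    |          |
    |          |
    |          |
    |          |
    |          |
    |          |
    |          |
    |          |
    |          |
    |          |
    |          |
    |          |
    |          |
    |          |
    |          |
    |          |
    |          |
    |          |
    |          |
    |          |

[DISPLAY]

┏━┃ Tetris                        ┃            ┃ 
┃ ┠───────────────────────────────┨            ┃ 
┠─┃          │Next:               ┃            ┃ 
┃0┃          │████                ┃            ┃ 
┃0┃          │                    ┃            ┃ 
┃0┃          │                    ┃            ┃ 
┃0┃          │                    ┃            ┃ 
┃0┃          │                    ┃            ┃ 
┃0┃          │Score:              ┃            ┃ 
┃0┃          │0                   ┃━━━━━━━━━━━━┛ 
┗━┃          │                    ┃              
  ┃          │                    ┃              
  ┃          │                    ┃              
  ┗━━━━━━━━━━━━━━━━━━━━━━━━━━━━━━━┛              


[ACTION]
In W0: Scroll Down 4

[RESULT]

┏━┃ Tetris                        ┃            ┃ 
┃ ┠───────────────────────────────┨            ┃ 
┠─┃          │Next:               ┃            ┃ 
┃0┃          │████                ┃            ┃ 
┃0┃          │                    ┃            ┃ 
┃0┃          │                    ┃            ┃ 
┃ ┃          │                    ┃            ┃ 
┃ ┃          │                    ┃            ┃ 
┃ ┃          │Score:              ┃            ┃ 
┃ ┃          │0                   ┃━━━━━━━━━━━━┛ 
┗━┃          │                    ┃              
  ┃          │                    ┃              
  ┃          │                    ┃              
  ┗━━━━━━━━━━━━━━━━━━━━━━━━━━━━━━━┛              


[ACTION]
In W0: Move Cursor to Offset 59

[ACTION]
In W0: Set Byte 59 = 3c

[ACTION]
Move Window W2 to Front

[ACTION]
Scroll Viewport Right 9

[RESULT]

┃ Tetris                        ┃            ┃   
┠───────────────────────────────┨            ┃   
┃          │Next:               ┃            ┃   
┃          │████                ┃            ┃   
┃          │                    ┃            ┃   
┃          │                    ┃            ┃   
┃          │                    ┃            ┃   
┃          │                    ┃            ┃   
┃          │Score:              ┃            ┃   
┃          │0                   ┃━━━━━━━━━━━━┛   
┃          │                    ┃                
┃          │                    ┃                
┃          │                    ┃                
┗━━━━━━━━━━━━━━━━━━━━━━━━━━━━━━━┛                


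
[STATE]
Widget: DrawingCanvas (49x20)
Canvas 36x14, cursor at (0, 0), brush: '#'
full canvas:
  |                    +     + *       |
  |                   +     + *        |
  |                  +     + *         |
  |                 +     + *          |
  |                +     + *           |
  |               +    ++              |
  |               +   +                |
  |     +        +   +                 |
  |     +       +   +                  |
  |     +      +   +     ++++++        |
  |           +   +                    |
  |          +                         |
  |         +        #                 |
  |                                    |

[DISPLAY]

+                   +     + *                    
                   +     + *                     
                  +     + *                      
                 +     + *                       
                +     + *                        
               +    ++                           
               +   +                             
     +        +   +                              
     +       +   +                               
     +      +   +     ++++++                     
           +   +                                 
          +                                      
         +        #                              
                                                 
                                                 
                                                 
                                                 
                                                 
                                                 
                                                 


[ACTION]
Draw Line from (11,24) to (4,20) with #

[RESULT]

+                   +     + *                    
                   +     + *                     
                  +     + *                      
                 +     + *                       
                +   # + *                        
               +    +#                           
               +   + #                           
     +        +   +   #                          
     +       +   +    #                          
     +      +   +     +#++++                     
           +   +       #                         
          +             #                        
         +        #                              
                                                 
                                                 
                                                 
                                                 
                                                 
                                                 
                                                 


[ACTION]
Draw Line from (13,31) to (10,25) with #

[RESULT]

+                   +     + *                    
                   +     + *                     
                  +     + *                      
                 +     + *                       
                +   # + *                        
               +    +#                           
               +   + #                           
     +        +   +   #                          
     +       +   +    #                          
     +      +   +     +#++++                     
           +   +       # #                       
          +             # ##                     
         +        #         ##                   
                              ##                 
                                                 
                                                 
                                                 
                                                 
                                                 
                                                 


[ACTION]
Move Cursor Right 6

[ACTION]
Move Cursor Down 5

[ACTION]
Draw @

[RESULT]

                    +     + *                    
                   +     + *                     
                  +     + *                      
                 +     + *                       
                +   # + *                        
      @        +    +#                           
               +   + #                           
     +        +   +   #                          
     +       +   +    #                          
     +      +   +     +#++++                     
           +   +       # #                       
          +             # ##                     
         +        #         ##                   
                              ##                 
                                                 
                                                 
                                                 
                                                 
                                                 
                                                 


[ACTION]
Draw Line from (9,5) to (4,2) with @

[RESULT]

                    +     + *                    
                   +     + *                     
                  +     + *                      
                 +     + *                       
  @             +   # + *                        
   @  @        +    +#                           
   @           +   + #                           
    @+        +   +   #                          
    @+       +   +    #                          
     @      +   +     +#++++                     
           +   +       # #                       
          +             # ##                     
         +        #         ##                   
                              ##                 
                                                 
                                                 
                                                 
                                                 
                                                 
                                                 


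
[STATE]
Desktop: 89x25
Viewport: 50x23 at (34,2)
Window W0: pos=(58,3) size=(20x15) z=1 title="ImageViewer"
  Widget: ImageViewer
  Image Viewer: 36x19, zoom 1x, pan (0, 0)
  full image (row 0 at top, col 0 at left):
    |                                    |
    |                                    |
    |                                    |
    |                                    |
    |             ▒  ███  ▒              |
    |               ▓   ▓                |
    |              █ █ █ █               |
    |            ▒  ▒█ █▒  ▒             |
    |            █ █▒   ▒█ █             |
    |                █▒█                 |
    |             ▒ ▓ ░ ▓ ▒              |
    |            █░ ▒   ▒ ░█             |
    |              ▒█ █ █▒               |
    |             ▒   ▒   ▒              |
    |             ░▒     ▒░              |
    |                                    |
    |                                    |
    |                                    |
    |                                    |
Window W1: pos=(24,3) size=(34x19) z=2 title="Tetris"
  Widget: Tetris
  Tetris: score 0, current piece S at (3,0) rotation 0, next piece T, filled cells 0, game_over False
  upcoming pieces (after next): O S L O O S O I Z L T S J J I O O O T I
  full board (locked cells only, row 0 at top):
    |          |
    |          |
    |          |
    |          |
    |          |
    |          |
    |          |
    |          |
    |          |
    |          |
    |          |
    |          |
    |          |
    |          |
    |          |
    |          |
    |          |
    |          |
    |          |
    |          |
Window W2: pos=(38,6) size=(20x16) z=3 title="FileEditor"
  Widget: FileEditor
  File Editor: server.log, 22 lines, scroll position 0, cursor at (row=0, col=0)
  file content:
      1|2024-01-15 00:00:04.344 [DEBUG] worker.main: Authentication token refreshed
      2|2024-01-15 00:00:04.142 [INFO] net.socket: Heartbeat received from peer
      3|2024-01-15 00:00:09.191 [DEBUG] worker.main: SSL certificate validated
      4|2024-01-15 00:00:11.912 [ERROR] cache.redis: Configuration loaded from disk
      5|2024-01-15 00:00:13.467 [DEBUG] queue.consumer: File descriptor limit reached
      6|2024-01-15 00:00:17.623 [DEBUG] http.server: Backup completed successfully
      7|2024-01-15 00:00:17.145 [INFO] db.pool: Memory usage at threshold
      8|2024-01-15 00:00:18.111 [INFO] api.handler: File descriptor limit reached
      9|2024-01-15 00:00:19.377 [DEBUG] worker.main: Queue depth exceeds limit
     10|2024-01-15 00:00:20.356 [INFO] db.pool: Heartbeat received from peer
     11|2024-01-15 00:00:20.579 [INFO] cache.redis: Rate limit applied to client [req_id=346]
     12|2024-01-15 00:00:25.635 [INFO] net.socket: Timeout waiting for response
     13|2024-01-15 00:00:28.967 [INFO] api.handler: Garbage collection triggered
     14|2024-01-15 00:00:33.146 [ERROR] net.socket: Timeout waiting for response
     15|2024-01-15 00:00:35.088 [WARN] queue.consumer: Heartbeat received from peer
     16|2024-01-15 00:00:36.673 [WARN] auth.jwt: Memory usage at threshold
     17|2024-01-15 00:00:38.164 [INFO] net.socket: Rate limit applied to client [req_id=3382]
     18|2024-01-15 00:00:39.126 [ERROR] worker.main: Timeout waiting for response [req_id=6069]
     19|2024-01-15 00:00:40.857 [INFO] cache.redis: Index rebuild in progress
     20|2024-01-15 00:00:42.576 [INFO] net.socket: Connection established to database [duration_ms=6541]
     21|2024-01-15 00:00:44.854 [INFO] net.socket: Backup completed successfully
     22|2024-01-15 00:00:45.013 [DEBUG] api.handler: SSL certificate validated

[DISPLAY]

                                                  
━━━━━━━━━━━━━━━━━━━━━━━┓┏━━━━━━━━━━━━━━━━━━┓      
                       ┃┃ ImageViewer      ┃      
───────────────────────┨┠──────────────────┨      
 │Ne┏━━━━━━━━━━━━━━━━━━┓┃                  ┃      
 │ ▒┃ FileEditor       ┃┃                  ┃      
 │▒▒┠──────────────────┨┃                  ┃      
 │  ┃█024-01-15 00:00:▲┃┃                  ┃      
 │  ┃2024-01-15 00:00:█┃┃             ▒  ██┃      
 │  ┃2024-01-15 00:00:░┃┃               ▓  ┃      
 │Sc┃2024-01-15 00:00:░┃┃              █ █ ┃      
 │0 ┃2024-01-15 00:00:░┃┃            ▒  ▒█ ┃      
 │  ┃2024-01-15 00:00:░┃┃            █ █▒  ┃      
 │  ┃2024-01-15 00:00:░┃┃                █▒┃      
 │  ┃2024-01-15 00:00:░┃┃             ▒ ▓ ░┃      
 │  ┃2024-01-15 00:00:░┃┗━━━━━━━━━━━━━━━━━━┛      
 │  ┃2024-01-15 00:00:░┃                          
 │  ┃2024-01-15 00:00:░┃                          
 │  ┃2024-01-15 00:00:▼┃                          
━━━━┗━━━━━━━━━━━━━━━━━━┛                          
                                                  
                                                  
                                                  


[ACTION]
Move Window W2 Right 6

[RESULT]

                                                  
━━━━━━━━━━━━━━━━━━━━━━━┓┏━━━━━━━━━━━━━━━━━━┓      
                       ┃┃ ImageViewer      ┃      
───────────────────────┨┠──────────────────┨      
 │Next:   ┏━━━━━━━━━━━━━━━━━━┓             ┃      
 │ ▒      ┃ FileEditor       ┃             ┃      
 │▒▒▒     ┠──────────────────┨             ┃      
 │        ┃█024-01-15 00:00:▲┃             ┃      
 │        ┃2024-01-15 00:00:█┃        ▒  ██┃      
 │        ┃2024-01-15 00:00:░┃          ▓  ┃      
 │Score:  ┃2024-01-15 00:00:░┃         █ █ ┃      
 │0       ┃2024-01-15 00:00:░┃       ▒  ▒█ ┃      
 │        ┃2024-01-15 00:00:░┃       █ █▒  ┃      
 │        ┃2024-01-15 00:00:░┃           █▒┃      
 │        ┃2024-01-15 00:00:░┃        ▒ ▓ ░┃      
 │        ┃2024-01-15 00:00:░┃━━━━━━━━━━━━━┛      
 │        ┃2024-01-15 00:00:░┃                    
 │        ┃2024-01-15 00:00:░┃                    
 │        ┃2024-01-15 00:00:▼┃                    
━━━━━━━━━━┗━━━━━━━━━━━━━━━━━━┛                    
                                                  
                                                  
                                                  


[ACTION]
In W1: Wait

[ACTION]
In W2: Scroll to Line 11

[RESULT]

                                                  
━━━━━━━━━━━━━━━━━━━━━━━┓┏━━━━━━━━━━━━━━━━━━┓      
                       ┃┃ ImageViewer      ┃      
───────────────────────┨┠──────────────────┨      
 │Next:   ┏━━━━━━━━━━━━━━━━━━┓             ┃      
 │ ▒      ┃ FileEditor       ┃             ┃      
 │▒▒▒     ┠──────────────────┨             ┃      
 │        ┃2024-01-15 00:00:▲┃             ┃      
 │        ┃2024-01-15 00:00:░┃        ▒  ██┃      
 │        ┃2024-01-15 00:00:░┃          ▓  ┃      
 │Score:  ┃2024-01-15 00:00:░┃         █ █ ┃      
 │0       ┃2024-01-15 00:00:░┃       ▒  ▒█ ┃      
 │        ┃2024-01-15 00:00:░┃       █ █▒  ┃      
 │        ┃2024-01-15 00:00:░┃           █▒┃      
 │        ┃2024-01-15 00:00:░┃        ▒ ▓ ░┃      
 │        ┃2024-01-15 00:00:░┃━━━━━━━━━━━━━┛      
 │        ┃2024-01-15 00:00:░┃                    
 │        ┃2024-01-15 00:00:█┃                    
 │        ┃2024-01-15 00:00:▼┃                    
━━━━━━━━━━┗━━━━━━━━━━━━━━━━━━┛                    
                                                  
                                                  
                                                  
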